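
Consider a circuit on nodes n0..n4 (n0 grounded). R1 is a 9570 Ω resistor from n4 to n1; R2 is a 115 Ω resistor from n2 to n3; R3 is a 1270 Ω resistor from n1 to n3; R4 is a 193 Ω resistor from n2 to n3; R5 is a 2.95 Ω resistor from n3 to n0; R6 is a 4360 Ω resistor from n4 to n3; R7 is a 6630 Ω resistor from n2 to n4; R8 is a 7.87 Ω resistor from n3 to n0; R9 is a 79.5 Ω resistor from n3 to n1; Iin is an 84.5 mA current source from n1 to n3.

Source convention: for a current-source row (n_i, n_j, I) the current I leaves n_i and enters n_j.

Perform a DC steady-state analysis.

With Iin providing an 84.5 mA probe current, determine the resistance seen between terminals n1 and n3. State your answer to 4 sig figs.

R_eq = 74.36 Ω

Apply KCL at each of the 4 non-ground nodes and solve the resulting linear system.
Node n1: branches {R1, R3, R9, Iin} → V_1 = -6.284
Node n2: branches {R2, R4, R7} → V_2 = -0.01461
Node n3: branches {R2, R3, R4, R5, R6, R8, R9, Iin} → V_3 = 0.000
Node n4: branches {R1, R6, R7} → V_4 = -1.359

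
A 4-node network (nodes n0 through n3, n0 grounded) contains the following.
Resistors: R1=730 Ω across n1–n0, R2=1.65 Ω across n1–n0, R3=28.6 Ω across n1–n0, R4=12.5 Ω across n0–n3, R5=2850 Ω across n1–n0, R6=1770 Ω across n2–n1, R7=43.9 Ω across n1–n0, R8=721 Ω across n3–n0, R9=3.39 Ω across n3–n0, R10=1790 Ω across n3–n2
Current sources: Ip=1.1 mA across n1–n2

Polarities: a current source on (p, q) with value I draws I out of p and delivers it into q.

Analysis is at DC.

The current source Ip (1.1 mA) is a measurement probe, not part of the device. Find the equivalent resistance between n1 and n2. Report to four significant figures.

R_eq = 891.0 Ω

Apply KCL at each of the 3 non-ground nodes and solve the resulting linear system.
Node n1: branches {R1, R2, R3, R5, R6, R7, Ip} → V_1 = -0.0008208
Node n2: branches {R6, R10, Ip} → V_2 = 0.9793
Node n3: branches {R4, R8, R9, R10} → V_3 = 0.001451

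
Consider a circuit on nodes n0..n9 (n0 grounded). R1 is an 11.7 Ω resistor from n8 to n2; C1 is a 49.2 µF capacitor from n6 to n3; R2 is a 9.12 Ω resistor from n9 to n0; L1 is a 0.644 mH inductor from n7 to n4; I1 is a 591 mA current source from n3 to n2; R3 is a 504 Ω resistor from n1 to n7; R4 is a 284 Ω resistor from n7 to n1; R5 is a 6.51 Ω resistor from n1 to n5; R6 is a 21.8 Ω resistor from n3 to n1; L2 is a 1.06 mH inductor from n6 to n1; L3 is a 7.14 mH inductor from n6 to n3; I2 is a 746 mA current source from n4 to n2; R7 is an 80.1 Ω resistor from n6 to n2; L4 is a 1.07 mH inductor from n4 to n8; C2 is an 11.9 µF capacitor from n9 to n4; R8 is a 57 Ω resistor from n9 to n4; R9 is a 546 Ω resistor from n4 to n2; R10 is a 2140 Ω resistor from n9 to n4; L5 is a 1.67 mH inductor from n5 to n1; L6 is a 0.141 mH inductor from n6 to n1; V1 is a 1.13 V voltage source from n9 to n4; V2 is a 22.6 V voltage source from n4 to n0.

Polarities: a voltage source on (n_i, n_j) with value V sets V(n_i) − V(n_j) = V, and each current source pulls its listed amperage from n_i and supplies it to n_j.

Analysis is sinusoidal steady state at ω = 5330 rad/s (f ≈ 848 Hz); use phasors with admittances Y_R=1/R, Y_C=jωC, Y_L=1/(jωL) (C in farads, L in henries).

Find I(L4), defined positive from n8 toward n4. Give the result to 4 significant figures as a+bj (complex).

0.8685-0.02829j A

Apply KCL at each of the 9 non-ground nodes and solve the resulting linear system.
Node n1: branches {R3, R4, R5, R6, L2, L5, L6} → V_1 = -3.150+3.116j
Node n2: branches {R1, I1, I2, R7, R9} → V_2 = 32.92+4.622j
Node n3: branches {C1, I1, R6, L3} → V_3 = -3.548+5.461j
Node n4: branches {L1, I2, L4, C2, R8, R9, R10, V1, V2} → V_4 = 22.60+0.000j
Node n5: branches {R5, L5} → V_5 = -3.150+3.116j
Node n6: branches {C1, L2, L3, R7, L6} → V_6 = -3.092+3.034j
Node n7: branches {L1, R3, R4} → V_7 = 22.53-0.4853j
Node n8: branches {R1, L4} → V_8 = 22.76+4.953j
Node n9: branches {R2, C2, R8, R10, V1} → V_9 = 23.73+0.000j
Source currents: i(V1)=-2.622-0.07167j, i(V2)=-2.602+0.000j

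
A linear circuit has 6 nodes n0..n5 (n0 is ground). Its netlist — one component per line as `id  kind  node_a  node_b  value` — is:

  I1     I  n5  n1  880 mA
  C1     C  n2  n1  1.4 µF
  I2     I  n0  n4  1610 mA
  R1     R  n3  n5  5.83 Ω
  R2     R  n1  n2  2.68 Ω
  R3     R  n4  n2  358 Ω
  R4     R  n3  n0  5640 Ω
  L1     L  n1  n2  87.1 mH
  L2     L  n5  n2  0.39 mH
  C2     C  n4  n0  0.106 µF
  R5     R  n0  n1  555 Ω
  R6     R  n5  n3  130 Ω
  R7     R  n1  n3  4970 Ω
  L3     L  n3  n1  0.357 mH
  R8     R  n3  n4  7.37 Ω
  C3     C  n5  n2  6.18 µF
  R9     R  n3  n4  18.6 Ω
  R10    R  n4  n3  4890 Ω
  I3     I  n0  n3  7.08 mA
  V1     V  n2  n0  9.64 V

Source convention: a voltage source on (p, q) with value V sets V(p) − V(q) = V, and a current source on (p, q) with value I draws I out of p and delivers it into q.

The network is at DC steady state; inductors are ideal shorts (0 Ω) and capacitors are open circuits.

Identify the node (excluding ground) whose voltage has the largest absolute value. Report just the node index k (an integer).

Apply KCL at each of the 5 non-ground nodes and solve the resulting linear system.
Node n1: branches {I1, C1, R2, L1, R5, R7, L3} → V_1 = 9.640
Node n2: branches {C1, R2, R3, L1, L2, C3, V1} → V_2 = 9.640
Node n3: branches {R1, R4, R6, R7, L3, R8, R9, R10, I3} → V_3 = 9.640
Node n4: branches {I2, R3, C2, R8, R9, R10} → V_4 = 18.01
Node n5: branches {I1, R1, L2, R6, C3} → V_5 = 9.640
Source currents: i(L1)=2.455, i(L2)=-0.8800, i(L3)=1.592, i(V1)=1.598

4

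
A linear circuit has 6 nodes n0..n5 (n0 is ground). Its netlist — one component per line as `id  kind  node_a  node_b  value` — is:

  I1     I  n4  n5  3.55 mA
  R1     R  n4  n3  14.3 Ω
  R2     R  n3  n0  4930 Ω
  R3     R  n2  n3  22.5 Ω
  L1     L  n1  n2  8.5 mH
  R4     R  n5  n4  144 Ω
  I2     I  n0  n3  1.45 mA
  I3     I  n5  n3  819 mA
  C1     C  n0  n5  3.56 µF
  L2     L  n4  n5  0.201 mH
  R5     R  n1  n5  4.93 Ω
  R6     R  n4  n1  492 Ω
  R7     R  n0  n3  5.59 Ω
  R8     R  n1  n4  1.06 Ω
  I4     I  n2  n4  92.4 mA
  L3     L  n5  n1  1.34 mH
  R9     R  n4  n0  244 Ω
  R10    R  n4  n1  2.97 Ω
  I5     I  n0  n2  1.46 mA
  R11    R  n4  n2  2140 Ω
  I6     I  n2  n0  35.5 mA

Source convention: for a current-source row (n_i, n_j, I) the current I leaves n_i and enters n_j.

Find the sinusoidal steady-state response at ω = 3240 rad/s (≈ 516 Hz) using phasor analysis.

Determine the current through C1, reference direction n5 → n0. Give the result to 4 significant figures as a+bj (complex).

0.001840-0.09797j A

Element admittances at ω=3240 rad/s:
  I1: injects 0.00355 A into n5 (from n4)
  Y(R1) = 0.06993+0.000j S between n4,n3
  Y(R2) = 0.0002028+0.000j S between n3,n0
  Y(R3) = 0.04444+0.000j S between n2,n3
  Y(L1) = 0.000-0.03631j S between n1,n2
  Y(R4) = 0.006944+0.000j S between n5,n4
  I2: injects 0.00145 A into n3 (from n0)
  I3: injects 0.819 A into n3 (from n5)
  Y(C1) = 0.000+0.01153j S between n0,n5
  Y(L2) = 0.000-1.536j S between n4,n5
  Y(R5) = 0.2028+0.000j S between n1,n5
  Y(R6) = 0.002033+0.000j S between n4,n1
  Y(R7) = 0.1789+0.000j S between n0,n3
  Y(R8) = 0.9434+0.000j S between n1,n4
  I4: injects 0.0924 A into n4 (from n2)
  Y(L3) = 0.000-0.2303j S between n5,n1
  Y(R9) = 0.004098+0.000j S between n4,n0
  Y(R10) = 0.3367+0.000j S between n4,n1
  I5: injects 0.00146 A into n2 (from n0)
  Y(R11) = 0.0004673+0.000j S between n4,n2
  I6: injects 0.0355 A into n0 (from n2)
Assemble and solve the 5×5 MNA system:
  V(n1)=-8.393+0.1825j  V(n2)=-5.247+3.082j  V(n3)=-6.555e-05+0.5400j  V(n4)=-8.398+0.3077j  V(n5)=-8.494-0.1596j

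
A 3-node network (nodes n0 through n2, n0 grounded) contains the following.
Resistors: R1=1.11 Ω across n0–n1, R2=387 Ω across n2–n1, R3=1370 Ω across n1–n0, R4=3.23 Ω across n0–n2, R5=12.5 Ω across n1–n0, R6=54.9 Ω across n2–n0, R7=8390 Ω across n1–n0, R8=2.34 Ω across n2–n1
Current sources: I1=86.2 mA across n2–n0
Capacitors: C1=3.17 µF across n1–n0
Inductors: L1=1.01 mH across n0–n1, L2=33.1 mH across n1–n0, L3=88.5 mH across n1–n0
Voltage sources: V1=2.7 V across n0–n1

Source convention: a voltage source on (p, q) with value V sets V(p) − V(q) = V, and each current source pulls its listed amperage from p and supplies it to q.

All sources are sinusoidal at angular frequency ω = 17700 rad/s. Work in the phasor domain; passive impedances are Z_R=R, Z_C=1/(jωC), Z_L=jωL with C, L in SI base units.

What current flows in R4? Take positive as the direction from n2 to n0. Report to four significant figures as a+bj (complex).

-0.5095+0.000j A

MNA unknowns: 2 node voltages V₁..V_2 plus 1 source current (V1)
R1: Y=0.9009+0.000j on G[0,1]
I1: z[2]−=0.0862, z[0]+=0.0862
C1: Y=0.000+0.05611j on G[1,0]
R2: Y=0.002584+0.000j on G[2,1]
L1: Y=0.000-0.05594j on G[0,1]
R3: Y=0.0007299+0.000j on G[1,0]
R4: Y=0.3096+0.000j on G[0,2]
L2: Y=0.000-0.001707j on G[1,0]
R5: Y=0.08000+0.000j on G[1,0]
R6: Y=0.01821+0.000j on G[2,0]
L3: Y=0.000-0.0006384j on G[1,0]
R7: Y=0.0001192+0.000j on G[1,0]
R8: Y=0.4274+0.000j on G[2,1]
V1: row V0−V1=2.7, i_V1 at 0,1
solve → V1=-2.700+0.000j, V2=-1.646+0.000j
aux → i_V1=-3.104+0.005870j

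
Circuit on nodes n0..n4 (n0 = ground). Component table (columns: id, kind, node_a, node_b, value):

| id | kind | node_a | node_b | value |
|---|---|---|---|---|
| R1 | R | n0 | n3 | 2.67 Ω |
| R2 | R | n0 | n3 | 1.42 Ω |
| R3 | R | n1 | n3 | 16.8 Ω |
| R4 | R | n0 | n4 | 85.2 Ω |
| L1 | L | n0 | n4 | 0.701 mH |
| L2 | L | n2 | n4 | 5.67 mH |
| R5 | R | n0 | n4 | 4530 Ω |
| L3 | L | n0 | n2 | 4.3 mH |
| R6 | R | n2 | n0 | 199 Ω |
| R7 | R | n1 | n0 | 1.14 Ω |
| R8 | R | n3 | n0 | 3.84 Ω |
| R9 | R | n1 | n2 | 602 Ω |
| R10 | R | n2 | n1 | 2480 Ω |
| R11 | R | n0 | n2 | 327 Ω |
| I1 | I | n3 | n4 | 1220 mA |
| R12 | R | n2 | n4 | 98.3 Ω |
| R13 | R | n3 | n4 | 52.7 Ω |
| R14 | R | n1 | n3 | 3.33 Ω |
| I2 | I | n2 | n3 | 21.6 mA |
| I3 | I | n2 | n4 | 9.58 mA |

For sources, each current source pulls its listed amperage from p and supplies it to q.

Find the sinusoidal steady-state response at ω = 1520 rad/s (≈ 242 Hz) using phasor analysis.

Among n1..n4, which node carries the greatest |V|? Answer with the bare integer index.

4

MNA unknowns: 4 node voltages V₁..V_4
R1: Y=0.3745+0.000j on G[0,3]
R2: Y=0.7042+0.000j on G[0,3]
R3: Y=0.05952+0.000j on G[1,3]
R4: Y=0.01174+0.000j on G[0,4]
L1: Y=0.000-0.9385j on G[0,4]
L2: Y=0.000-0.1160j on G[2,4]
R5: Y=0.0002208+0.000j on G[0,4]
L3: Y=0.000-0.1530j on G[0,2]
R6: Y=0.005025+0.000j on G[2,0]
R7: Y=0.8772+0.000j on G[1,0]
R8: Y=0.2604+0.000j on G[3,0]
R9: Y=0.001661+0.000j on G[1,2]
R10: Y=0.0004032+0.000j on G[2,1]
R11: Y=0.003058+0.000j on G[0,2]
I1: z[3]−=1.22, z[4]+=1.22
R12: Y=0.01017+0.000j on G[2,4]
R13: Y=0.01898+0.000j on G[3,4]
R14: Y=0.3003+0.000j on G[1,3]
I2: z[2]−=0.0216, z[3]+=0.0216
I3: z[2]−=0.00958, z[4]+=0.00958
solve → V1=-0.2155+0.004789j, V2=0.003409+0.3992j, V3=-0.7422+0.01420j, V4=0.04285+1.195j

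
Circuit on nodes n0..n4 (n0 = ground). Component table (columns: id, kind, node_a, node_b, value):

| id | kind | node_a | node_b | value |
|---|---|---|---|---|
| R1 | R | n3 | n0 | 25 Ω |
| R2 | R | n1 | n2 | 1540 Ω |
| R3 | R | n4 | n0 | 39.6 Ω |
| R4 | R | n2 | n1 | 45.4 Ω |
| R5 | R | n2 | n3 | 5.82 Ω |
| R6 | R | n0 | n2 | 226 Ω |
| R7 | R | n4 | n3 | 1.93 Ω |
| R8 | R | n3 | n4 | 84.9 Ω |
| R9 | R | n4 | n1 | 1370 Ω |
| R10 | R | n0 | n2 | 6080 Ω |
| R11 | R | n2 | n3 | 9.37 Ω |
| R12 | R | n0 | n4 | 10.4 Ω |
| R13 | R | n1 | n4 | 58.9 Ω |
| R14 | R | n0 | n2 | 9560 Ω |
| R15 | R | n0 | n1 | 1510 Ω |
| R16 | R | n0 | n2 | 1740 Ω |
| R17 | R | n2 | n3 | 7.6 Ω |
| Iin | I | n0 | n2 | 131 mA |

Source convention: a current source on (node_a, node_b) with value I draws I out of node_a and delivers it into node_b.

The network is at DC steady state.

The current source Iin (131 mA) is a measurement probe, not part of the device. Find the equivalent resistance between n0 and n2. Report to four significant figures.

R_eq = 9.017 Ω

Element admittances at DC:
  Y(R1) = 0.04000 S between n3,n0
  Y(R2) = 0.0006494 S between n1,n2
  Y(R3) = 0.02525 S between n4,n0
  Y(R4) = 0.02203 S between n2,n1
  Y(R5) = 0.1718 S between n2,n3
  Y(R6) = 0.004425 S between n0,n2
  Y(R7) = 0.5181 S between n4,n3
  Y(R8) = 0.01178 S between n3,n4
  Y(R9) = 0.0007299 S between n4,n1
  Y(R10) = 0.0001645 S between n0,n2
  Y(R11) = 0.1067 S between n2,n3
  Y(R12) = 0.09615 S between n0,n4
  Y(R13) = 0.01698 S between n1,n4
  Y(R14) = 0.0001046 S between n0,n2
  Y(R15) = 0.0006623 S between n0,n1
  Y(R16) = 0.0005747 S between n0,n2
  Y(R17) = 0.1316 S between n2,n3
  Iin: injects 0.131 A into n2 (from n0)
Assemble and solve the 4×4 MNA system:
  V(n1)=0.9674  V(n2)=1.181  V(n3)=0.8888  V(n4)=0.7296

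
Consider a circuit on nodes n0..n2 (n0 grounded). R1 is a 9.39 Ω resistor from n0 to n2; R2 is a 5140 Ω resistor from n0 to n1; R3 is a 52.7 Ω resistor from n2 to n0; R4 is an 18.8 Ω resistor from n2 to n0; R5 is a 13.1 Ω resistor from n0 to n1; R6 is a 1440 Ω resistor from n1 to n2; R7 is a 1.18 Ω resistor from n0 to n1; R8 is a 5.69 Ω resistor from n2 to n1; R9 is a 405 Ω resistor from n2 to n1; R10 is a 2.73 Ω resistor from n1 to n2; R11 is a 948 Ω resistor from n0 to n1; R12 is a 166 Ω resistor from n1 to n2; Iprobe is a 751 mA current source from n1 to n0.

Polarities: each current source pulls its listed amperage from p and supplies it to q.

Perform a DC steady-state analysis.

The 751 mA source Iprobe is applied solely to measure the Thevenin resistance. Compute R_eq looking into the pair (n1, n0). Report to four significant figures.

R_eq = 0.9434 Ω

MNA unknowns: 2 node voltages V₁..V_2
R1: Y=0.1065 on G[0,2]
R2: Y=0.0001946 on G[0,1]
R3: Y=0.01898 on G[2,0]
R4: Y=0.05319 on G[2,0]
R5: Y=0.07634 on G[0,1]
R6: Y=0.0006944 on G[1,2]
R7: Y=0.8475 on G[0,1]
R8: Y=0.1757 on G[2,1]
R9: Y=0.002469 on G[2,1]
R10: Y=0.3663 on G[1,2]
R11: Y=0.001055 on G[0,1]
R12: Y=0.006024 on G[1,2]
Iprobe: z[1]−=0.751, z[0]+=0.751
solve → V1=-0.7085, V2=-0.5351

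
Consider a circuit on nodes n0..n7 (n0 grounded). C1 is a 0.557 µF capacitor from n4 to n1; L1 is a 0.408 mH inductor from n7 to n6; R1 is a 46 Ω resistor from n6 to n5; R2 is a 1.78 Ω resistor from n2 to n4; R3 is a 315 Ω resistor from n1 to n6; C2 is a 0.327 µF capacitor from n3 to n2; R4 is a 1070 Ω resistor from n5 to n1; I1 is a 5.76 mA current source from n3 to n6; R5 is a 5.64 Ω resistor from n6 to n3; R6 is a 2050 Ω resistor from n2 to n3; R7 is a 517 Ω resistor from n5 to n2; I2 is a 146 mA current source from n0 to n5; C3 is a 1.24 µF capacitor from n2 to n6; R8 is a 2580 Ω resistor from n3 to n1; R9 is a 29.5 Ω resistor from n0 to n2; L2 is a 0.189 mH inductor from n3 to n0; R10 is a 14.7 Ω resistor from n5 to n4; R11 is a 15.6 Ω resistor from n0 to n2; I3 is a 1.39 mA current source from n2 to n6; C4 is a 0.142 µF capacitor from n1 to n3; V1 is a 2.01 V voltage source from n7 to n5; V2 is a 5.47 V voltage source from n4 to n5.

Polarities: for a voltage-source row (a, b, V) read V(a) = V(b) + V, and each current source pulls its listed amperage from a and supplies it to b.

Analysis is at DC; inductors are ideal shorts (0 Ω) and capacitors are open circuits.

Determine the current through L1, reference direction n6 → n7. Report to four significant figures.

Element admittances at DC:
  Y(C1) = 0.000 S between n4,n1
  L1: short n7↔n6 (DC inductor)
  Y(R1) = 0.02174 S between n6,n5
  Y(R2) = 0.5618 S between n2,n4
  Y(R3) = 0.003175 S between n1,n6
  Y(C2) = 0.000 S between n3,n2
  Y(R4) = 0.0009346 S between n5,n1
  I1: injects 0.00576 A into n6 (from n3)
  Y(R5) = 0.1773 S between n6,n3
  Y(R6) = 0.0004878 S between n2,n3
  Y(R7) = 0.001934 S between n5,n2
  I2: injects 0.146 A into n5 (from n0)
  Y(C3) = 0.000 S between n2,n6
  Y(R8) = 0.0003876 S between n3,n1
  Y(R9) = 0.03390 S between n0,n2
  L2: short n3↔n0 (DC inductor)
  Y(R10) = 0.06803 S between n5,n4
  Y(R11) = 0.06410 S between n0,n2
  I3: injects 0.00139 A into n6 (from n2)
  Y(C4) = 0.000 S between n1,n3
  V1: constraint V(n7)−V(n5) = 2.01
  V2: constraint V(n4)−V(n5) = 5.47
Assemble and solve the 11×11 MNA system:
  V(n1)=-0.8943  V(n2)=2.483  V(n3)=0.000  V(n4)=2.938  V(n5)=-2.532  V(n6)=-0.5216  V(n7)=-0.5216
  i(L1)=-0.05475  i(L2)=-0.09737  i(V1)=0.05475  i(V2)=-0.6278

0.05475 A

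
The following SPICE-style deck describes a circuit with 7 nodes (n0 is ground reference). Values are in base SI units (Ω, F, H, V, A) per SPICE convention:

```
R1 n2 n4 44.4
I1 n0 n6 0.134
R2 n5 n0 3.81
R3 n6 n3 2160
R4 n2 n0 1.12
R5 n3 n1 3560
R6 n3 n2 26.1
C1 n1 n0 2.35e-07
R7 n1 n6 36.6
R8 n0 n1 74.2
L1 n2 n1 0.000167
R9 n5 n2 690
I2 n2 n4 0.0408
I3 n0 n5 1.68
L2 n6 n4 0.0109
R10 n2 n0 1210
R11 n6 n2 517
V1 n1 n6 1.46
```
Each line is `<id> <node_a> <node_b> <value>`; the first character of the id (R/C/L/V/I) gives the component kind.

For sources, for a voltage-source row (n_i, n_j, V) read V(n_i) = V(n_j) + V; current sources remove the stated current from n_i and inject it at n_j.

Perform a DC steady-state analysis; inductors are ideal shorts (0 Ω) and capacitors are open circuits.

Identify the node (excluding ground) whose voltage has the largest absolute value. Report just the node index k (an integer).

MNA unknowns: 6 node voltages V₁..V_6 plus 3 source currents (L1, L2, V1)
R1: Y=0.02252 on G[2,4]
I1: z[0]−=0.134, z[6]+=0.134
R2: Y=0.2625 on G[5,0]
R3: Y=0.0004630 on G[6,3]
R4: Y=0.8929 on G[2,0]
R5: Y=0.0002809 on G[3,1]
R6: Y=0.03831 on G[3,2]
C1: Y=0.000 on G[1,0]
R7: Y=0.02732 on G[1,6]
R8: Y=0.01348 on G[0,1]
L1: row V2−V1=0, i_L1 at 2,1
R9: Y=0.001449 on G[5,2]
I2: z[2]−=0.0408, z[4]+=0.0408
I3: z[0]−=1.68, z[5]+=1.68
L2: row V6−V4=0, i_L2 at 6,4
R10: Y=0.0008264 on G[2,0]
R11: Y=0.001934 on G[6,2]
V1: row V1−V6=1.46, i_V1 at 1,6
solve → V1=0.1576, V2=0.1576, V3=0.1403, V4=-1.302, V5=6.367, V6=-1.302
aux → i_L1=-0.2090, i_L2=-0.07368, i_V1=-0.2511

5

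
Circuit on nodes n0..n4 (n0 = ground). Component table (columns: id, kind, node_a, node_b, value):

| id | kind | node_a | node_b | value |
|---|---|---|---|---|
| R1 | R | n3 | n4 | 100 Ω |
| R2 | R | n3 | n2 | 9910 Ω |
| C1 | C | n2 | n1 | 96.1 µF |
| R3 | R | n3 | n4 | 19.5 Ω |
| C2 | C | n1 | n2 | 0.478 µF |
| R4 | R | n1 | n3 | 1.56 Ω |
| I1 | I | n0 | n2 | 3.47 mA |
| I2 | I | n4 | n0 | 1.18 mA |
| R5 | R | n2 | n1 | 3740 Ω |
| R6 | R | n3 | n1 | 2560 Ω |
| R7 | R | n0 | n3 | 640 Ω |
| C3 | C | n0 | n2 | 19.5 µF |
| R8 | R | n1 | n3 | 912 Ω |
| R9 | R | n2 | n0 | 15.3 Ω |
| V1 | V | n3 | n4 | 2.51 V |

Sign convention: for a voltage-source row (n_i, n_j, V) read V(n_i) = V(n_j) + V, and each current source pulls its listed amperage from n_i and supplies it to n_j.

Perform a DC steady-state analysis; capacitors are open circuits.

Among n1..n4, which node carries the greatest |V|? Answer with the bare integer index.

4

Element admittances at DC:
  Y(R1) = 0.01000 S between n3,n4
  Y(R2) = 0.0001009 S between n3,n2
  Y(C1) = 0.000 S between n2,n1
  Y(R3) = 0.05128 S between n3,n4
  Y(C2) = 0.000 S between n1,n2
  Y(R4) = 0.6410 S between n1,n3
  I1: injects 0.00347 A into n2 (from n0)
  I2: injects 0.00118 A into n0 (from n4)
  Y(R5) = 0.0002674 S between n2,n1
  Y(R6) = 0.0003906 S between n3,n1
  Y(R7) = 0.001563 S between n0,n3
  Y(C3) = 0.000 S between n0,n2
  Y(R8) = 0.001096 S between n1,n3
  Y(R9) = 0.06536 S between n2,n0
  V1: constraint V(n3)−V(n4) = 2.51
Assemble and solve the 5×5 MNA system:
  V(n1)=-0.6015  V(n2)=0.04942  V(n3)=-0.6018  V(n4)=-3.112
  i(V1)=-0.1526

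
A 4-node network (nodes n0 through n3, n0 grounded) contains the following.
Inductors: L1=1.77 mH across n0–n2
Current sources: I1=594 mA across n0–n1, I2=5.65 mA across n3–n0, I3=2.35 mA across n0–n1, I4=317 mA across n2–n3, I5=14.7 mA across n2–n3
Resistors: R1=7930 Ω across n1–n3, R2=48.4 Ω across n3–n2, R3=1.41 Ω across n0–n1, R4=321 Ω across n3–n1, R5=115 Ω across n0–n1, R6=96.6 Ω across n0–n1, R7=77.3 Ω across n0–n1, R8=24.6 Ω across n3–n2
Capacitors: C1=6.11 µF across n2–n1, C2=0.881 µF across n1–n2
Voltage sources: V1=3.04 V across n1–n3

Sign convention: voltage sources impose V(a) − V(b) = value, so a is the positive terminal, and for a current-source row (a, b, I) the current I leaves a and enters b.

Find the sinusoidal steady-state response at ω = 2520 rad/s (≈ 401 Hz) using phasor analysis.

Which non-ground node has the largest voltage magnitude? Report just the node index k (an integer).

Apply KCL at each of the 3 non-ground nodes and solve the resulting linear system.
Node n1: branches {I1, R1, R3, I3, C1, R4, R5, C2, R6, R7, V1} → V_1 = 1.371-0.1889j
Node n2: branches {L1, R2, C1, I4, C2, I5, R8} → V_2 = -0.6246-1.899j
Node n3: branches {R1, R2, I2, R4, I4, I5, R8, V1} → V_3 = -1.669-0.1889j
Source currents: i(V1)=-0.3999+0.1049j

2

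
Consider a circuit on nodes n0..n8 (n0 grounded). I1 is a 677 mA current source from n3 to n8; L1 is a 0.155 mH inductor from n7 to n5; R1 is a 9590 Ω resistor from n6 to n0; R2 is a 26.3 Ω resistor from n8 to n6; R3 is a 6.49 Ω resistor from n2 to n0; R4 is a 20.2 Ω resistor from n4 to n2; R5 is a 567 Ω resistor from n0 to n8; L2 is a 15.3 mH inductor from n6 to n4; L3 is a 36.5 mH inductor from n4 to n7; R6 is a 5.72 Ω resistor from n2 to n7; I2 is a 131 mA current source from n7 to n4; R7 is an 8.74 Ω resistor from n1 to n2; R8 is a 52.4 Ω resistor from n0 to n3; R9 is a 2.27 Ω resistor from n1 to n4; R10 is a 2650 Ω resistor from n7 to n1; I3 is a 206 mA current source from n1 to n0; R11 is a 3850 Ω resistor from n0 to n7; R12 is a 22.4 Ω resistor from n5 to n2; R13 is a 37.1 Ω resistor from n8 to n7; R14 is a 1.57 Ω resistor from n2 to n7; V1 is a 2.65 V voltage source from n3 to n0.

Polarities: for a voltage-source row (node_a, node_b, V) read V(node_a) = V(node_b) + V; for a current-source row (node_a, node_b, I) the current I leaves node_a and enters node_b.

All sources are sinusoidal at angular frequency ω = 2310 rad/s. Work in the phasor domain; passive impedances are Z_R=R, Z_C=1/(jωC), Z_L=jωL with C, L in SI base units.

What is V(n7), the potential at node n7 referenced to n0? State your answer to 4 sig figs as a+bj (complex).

Apply KCL at each of the 8 non-ground nodes and solve the resulting linear system.
Node n1: branches {R7, R9, R10, I3} → V_1 = 3.912-0.7653j
Node n2: branches {R3, R4, R6, R7, R12, R14} → V_2 = 2.851-0.06329j
Node n3: branches {I1, R8, V1} → V_3 = 2.650+0.000j
Node n4: branches {R4, L2, L3, I2, R9} → V_4 = 4.656-0.9483j
Node n5: branches {L1, R12} → V_5 = 3.120+0.06619j
Node n6: branches {R1, R2, L2} → V_6 = 9.698+8.732j
Node n7: branches {L1, L3, R6, I2, R10, R11, R13, R14} → V_7 = 3.118+0.07049j
Node n8: branches {I1, R2, R5, R13} → V_8 = 16.93+5.003j
Source currents: i(V1)=-0.7276+0.000j

3.118+0.07049j V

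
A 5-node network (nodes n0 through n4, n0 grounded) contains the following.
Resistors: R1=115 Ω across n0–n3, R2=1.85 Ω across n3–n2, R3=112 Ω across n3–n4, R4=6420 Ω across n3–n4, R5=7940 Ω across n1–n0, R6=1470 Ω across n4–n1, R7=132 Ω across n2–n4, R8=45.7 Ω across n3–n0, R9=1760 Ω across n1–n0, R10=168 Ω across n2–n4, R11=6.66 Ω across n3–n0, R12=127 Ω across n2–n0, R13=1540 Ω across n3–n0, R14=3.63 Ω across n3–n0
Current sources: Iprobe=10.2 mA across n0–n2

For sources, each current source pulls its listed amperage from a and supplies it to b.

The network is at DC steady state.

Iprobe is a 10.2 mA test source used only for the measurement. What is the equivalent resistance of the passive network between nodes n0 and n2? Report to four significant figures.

R_eq = 3.894 Ω

Apply KCL at each of the 4 non-ground nodes and solve the resulting linear system.
Node n1: branches {R5, R6, R9} → V_1 = 0.01582
Node n2: branches {R2, R7, R10, R12, Iprobe} → V_2 = 0.03972
Node n3: branches {R1, R2, R3, R4, R8, R11, R13, R14} → V_3 = 0.02162
Node n4: branches {R3, R4, R6, R7, R10} → V_4 = 0.03196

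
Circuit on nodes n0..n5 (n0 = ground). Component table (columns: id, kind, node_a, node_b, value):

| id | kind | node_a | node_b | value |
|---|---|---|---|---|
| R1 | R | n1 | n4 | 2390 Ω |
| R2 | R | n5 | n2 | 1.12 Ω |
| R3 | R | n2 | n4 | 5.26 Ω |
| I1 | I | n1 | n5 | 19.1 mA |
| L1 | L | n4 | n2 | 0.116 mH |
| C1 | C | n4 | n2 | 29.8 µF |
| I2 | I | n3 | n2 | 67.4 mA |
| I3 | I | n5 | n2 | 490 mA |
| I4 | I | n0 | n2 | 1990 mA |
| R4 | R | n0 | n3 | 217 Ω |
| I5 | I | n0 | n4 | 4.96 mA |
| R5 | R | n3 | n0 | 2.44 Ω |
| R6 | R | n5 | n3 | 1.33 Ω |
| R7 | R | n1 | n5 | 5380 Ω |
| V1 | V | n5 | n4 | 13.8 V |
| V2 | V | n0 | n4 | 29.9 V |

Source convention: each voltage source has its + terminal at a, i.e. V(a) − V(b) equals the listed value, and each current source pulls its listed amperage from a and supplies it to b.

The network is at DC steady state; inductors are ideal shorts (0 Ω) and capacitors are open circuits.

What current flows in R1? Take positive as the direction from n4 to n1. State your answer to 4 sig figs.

MNA unknowns: 5 node voltages V₁..V_5 plus 3 source currents (L1, V1, V2)
R1: Y=0.0004184 on G[1,4]
R2: Y=0.8929 on G[5,2]
R3: Y=0.1901 on G[2,4]
I1: z[1]−=0.0191, z[5]+=0.0191
L1: row V4−V2=0, i_L1 at 4,2
C1: Y=0.000 on G[4,2]
I2: z[3]−=0.0674, z[2]+=0.0674
I3: z[5]−=0.49, z[2]+=0.49
I4: z[0]−=1.99, z[2]+=1.99
R4: Y=0.004608 on G[0,3]
I5: z[0]−=0.00496, z[4]+=0.00496
R5: Y=0.4098 on G[3,0]
R6: Y=0.7519 on G[5,3]
R7: Y=0.0001859 on G[1,5]
V1: row V5−V4=13.8, i_V1 at 5,4
V2: row V0−V4=29.9, i_V2 at 0,4
solve → V1=-57.26, V2=-29.90, V3=-10.44, V4=-29.90, V5=-16.10
aux → i_L1=-14.87, i_V1=-8.542, i_V2=-6.320

0.01145 A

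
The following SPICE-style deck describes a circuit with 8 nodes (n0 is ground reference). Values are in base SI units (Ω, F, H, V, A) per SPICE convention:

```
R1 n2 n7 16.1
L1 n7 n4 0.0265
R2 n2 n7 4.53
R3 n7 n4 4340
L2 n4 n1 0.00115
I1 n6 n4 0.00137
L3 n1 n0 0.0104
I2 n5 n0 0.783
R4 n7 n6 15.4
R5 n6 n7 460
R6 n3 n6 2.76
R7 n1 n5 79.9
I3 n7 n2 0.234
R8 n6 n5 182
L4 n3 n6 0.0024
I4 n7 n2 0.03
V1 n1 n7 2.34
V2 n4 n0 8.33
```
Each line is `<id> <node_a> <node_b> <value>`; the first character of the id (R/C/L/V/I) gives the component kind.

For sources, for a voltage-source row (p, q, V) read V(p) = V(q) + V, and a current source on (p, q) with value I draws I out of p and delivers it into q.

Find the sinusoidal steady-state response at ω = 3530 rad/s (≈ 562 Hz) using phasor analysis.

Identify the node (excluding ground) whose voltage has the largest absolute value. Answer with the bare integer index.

5

Apply KCL at each of the 7 non-ground nodes and solve the resulting linear system.
Node n1: branches {L2, L3, R7, V1} → V_1 = 7.618-2.757j
Node n2: branches {R1, R2, I3, I4} → V_2 = 6.211-2.757j
Node n3: branches {R6, L4} → V_3 = 2.016-2.757j
Node n4: branches {L1, R3, L2, I1, V2} → V_4 = 8.330+0.000j
Node n5: branches {I2, R7, R8} → V_5 = -37.57-2.757j
Node n6: branches {I1, R4, R5, R6, R8, L4} → V_6 = 2.016-2.757j
Node n7: branches {R1, L1, R2, R3, R4, R5, I3, I4, V1} → V_7 = 5.278-2.757j
Source currents: i(V1)=0.1887+0.03200j, i(V2)=-0.7079+0.2075j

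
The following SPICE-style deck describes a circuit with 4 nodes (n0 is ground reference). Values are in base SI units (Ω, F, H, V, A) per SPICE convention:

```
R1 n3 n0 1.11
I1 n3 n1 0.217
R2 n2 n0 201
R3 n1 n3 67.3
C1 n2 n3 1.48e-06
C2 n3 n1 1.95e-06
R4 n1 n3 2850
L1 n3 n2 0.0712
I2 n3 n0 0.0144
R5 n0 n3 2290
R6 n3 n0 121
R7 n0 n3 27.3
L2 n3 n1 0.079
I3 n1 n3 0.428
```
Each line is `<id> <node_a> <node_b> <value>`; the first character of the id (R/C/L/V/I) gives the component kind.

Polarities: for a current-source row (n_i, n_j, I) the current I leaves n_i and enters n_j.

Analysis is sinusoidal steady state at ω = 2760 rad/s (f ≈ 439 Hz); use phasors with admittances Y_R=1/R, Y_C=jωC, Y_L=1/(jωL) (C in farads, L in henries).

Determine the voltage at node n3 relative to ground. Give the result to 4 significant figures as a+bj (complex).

MNA unknowns: 3 node voltages V₁..V_3
R1: Y=0.9009+0.000j on G[3,0]
I1: z[3]−=0.217, z[1]+=0.217
R2: Y=0.004975+0.000j on G[2,0]
R3: Y=0.01486+0.000j on G[1,3]
C1: Y=0.000+0.004085j on G[2,3]
C2: Y=0.000+0.005382j on G[3,1]
R4: Y=0.0003509+0.000j on G[1,3]
L1: Y=0.000-0.005089j on G[3,2]
I2: z[3]−=0.0144, z[0]+=0.0144
R5: Y=0.0004367+0.000j on G[0,3]
R6: Y=0.008264+0.000j on G[3,0]
R7: Y=0.03663+0.000j on G[0,3]
L2: Y=0.000-0.004586j on G[3,1]
I3: z[1]−=0.428, z[3]+=0.428
solve → V1=-13.85+0.7237j, V2=-0.0005983+0.002950j, V3=-0.01522-1.551e-05j

-0.01522-1.551e-05j V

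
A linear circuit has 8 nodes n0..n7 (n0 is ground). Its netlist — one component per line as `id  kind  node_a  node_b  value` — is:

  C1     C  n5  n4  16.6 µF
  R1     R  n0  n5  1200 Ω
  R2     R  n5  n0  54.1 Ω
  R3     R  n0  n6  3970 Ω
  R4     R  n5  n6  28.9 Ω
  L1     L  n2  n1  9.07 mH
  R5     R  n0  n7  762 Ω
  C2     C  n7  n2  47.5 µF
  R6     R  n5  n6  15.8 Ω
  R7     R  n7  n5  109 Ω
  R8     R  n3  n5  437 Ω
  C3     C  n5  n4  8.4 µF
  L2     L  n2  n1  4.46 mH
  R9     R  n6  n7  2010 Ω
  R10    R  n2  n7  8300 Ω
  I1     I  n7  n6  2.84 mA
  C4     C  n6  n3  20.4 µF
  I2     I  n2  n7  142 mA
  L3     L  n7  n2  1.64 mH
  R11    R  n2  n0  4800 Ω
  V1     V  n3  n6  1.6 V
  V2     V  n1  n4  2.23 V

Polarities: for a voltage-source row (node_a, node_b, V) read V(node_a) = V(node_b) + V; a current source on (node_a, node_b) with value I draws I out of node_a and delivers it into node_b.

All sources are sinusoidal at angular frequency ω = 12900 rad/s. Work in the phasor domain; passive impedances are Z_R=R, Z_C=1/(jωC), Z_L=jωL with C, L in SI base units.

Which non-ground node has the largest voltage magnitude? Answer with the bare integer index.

1

Apply KCL at each of the 7 non-ground nodes and solve the resulting linear system.
Node n1: branches {L1, L2, V2} → V_1 = 2.133+0.1449j
Node n2: branches {L1, C2, L2, R10, I2, L3, R11} → V_2 = 1.691-0.7528j
Node n3: branches {R8, C4, V1} → V_3 = 1.468+0.06740j
Node n4: branches {C1, C3, V2} → V_4 = -0.09732+0.1449j
Node n5: branches {C1, R1, R2, R4, R6, R7, R8, C3} → V_5 = -0.1328+0.07269j
Node n6: branches {R3, R4, R6, R9, I1, C4, V1} → V_6 = -0.1315+0.06740j
Node n7: branches {R5, C2, R7, R9, R10, I1, I2, L3} → V_7 = 1.711-0.9634j
Source currents: i(V1)=-0.003664-0.4210j, i(V2)=-0.02328+0.01144j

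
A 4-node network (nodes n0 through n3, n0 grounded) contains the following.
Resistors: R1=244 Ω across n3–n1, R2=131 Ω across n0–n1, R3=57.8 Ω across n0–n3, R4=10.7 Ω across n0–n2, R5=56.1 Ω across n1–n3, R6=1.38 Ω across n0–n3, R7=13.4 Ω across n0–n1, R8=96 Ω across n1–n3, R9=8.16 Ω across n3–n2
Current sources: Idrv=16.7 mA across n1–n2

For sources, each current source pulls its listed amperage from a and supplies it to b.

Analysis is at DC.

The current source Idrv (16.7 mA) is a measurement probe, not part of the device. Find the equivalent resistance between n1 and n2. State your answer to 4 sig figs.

Element admittances at DC:
  Y(R1) = 0.004098 S between n3,n1
  Y(R2) = 0.007634 S between n0,n1
  Y(R3) = 0.01730 S between n0,n3
  Y(R4) = 0.09346 S between n0,n2
  Y(R5) = 0.01783 S between n1,n3
  Y(R6) = 0.7246 S between n0,n3
  Y(R7) = 0.07463 S between n0,n1
  Y(R8) = 0.01042 S between n1,n3
  Y(R9) = 0.1225 S between n3,n2
  Idrv: injects 0.0167 A into n2 (from n1)
Assemble and solve the 3×3 MNA system:
  V(n1)=-0.1441  V(n2)=0.08061  V(n3)=0.005820

R_eq = 13.45 Ω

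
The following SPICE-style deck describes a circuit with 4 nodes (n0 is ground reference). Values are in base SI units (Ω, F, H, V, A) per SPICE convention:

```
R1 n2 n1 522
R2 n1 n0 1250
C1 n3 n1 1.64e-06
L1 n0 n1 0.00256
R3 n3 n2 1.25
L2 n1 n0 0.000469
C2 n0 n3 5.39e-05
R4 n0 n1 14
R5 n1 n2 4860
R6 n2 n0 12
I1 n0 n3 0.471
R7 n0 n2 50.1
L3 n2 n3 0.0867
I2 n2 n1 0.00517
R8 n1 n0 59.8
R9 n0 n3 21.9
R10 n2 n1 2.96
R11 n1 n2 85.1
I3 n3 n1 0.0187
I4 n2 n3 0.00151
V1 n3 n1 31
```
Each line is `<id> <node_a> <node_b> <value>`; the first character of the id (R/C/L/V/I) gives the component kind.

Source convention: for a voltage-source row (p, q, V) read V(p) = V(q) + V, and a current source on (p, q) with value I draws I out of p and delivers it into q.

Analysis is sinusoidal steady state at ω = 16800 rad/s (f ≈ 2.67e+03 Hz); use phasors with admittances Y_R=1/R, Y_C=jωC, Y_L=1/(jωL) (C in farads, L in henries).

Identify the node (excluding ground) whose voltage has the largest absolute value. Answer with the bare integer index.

1

MNA unknowns: 3 node voltages V₁..V_3 plus 1 source current (V1)
R1: Y=0.001916+0.000j on G[2,1]
R2: Y=0.0008000+0.000j on G[1,0]
C1: Y=0.000+0.02755j on G[3,1]
L1: Y=0.000-0.02325j on G[0,1]
R3: Y=0.8000+0.000j on G[3,2]
L2: Y=0.000-0.1269j on G[1,0]
C2: Y=0.000+0.9055j on G[0,3]
R4: Y=0.07143+0.000j on G[0,1]
R5: Y=0.0002058+0.000j on G[1,2]
R6: Y=0.08333+0.000j on G[2,0]
I1: z[0]−=0.471, z[3]+=0.471
R7: Y=0.01996+0.000j on G[0,2]
L3: Y=0.000-0.0006865j on G[2,3]
I2: z[2]−=0.00517, z[1]+=0.00517
R8: Y=0.01672+0.000j on G[1,0]
R9: Y=0.04566+0.000j on G[0,3]
R10: Y=0.3378+0.000j on G[2,1]
R11: Y=0.01175+0.000j on G[1,2]
I3: z[3]−=0.0187, z[1]+=0.0187
I4: z[2]−=0.00151, z[3]+=0.00151
V1: row V3−V1=31, i_V1 at 3,1
solve → V1=-35.12-6.715j, V2=-12.48-6.167j, V3=-4.123-6.715j
aux → i_V1=-12.12+3.630j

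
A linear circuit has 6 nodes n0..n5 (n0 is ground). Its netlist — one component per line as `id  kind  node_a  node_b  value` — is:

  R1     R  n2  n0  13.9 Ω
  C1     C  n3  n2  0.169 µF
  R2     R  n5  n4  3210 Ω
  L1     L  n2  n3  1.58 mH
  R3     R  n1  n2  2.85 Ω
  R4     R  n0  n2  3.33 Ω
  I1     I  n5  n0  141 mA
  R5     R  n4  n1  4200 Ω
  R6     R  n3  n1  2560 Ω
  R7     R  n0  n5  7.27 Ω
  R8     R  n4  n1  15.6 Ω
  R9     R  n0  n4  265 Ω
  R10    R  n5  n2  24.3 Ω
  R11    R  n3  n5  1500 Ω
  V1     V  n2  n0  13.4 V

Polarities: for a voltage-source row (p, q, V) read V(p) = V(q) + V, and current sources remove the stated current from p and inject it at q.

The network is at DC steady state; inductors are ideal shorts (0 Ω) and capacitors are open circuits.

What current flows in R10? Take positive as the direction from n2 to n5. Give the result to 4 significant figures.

Apply KCL at each of the 5 non-ground nodes and solve the resulting linear system.
Node n1: branches {R3, R5, R6, R8} → V_1 = 13.26
Node n2: branches {R1, C1, L1, R3, R4, R10, V1} → V_2 = 13.40
Node n3: branches {C1, L1, R6, R11} → V_3 = 13.40
Node n4: branches {R2, R5, R8, R9} → V_4 = 12.48
Node n5: branches {R2, I1, R7, R10, R11} → V_5 = 2.356
Source currents: i(L1)=0.007419, i(V1)=-5.500

0.4545 A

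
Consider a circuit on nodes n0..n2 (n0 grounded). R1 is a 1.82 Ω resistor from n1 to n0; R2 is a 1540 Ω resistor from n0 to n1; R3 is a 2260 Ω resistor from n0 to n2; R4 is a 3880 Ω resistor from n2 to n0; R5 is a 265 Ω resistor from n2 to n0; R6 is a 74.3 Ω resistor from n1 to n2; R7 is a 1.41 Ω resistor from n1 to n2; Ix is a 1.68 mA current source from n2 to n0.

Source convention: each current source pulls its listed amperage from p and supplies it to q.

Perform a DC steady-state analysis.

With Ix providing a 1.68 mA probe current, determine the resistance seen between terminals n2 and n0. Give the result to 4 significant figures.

R_eq = 3.156 Ω

Apply KCL at each of the 2 non-ground nodes and solve the resulting linear system.
Node n1: branches {R1, R2, R6, R7} → V_1 = -0.003011
Node n2: branches {R3, R4, R5, R6, R7, Ix} → V_2 = -0.005303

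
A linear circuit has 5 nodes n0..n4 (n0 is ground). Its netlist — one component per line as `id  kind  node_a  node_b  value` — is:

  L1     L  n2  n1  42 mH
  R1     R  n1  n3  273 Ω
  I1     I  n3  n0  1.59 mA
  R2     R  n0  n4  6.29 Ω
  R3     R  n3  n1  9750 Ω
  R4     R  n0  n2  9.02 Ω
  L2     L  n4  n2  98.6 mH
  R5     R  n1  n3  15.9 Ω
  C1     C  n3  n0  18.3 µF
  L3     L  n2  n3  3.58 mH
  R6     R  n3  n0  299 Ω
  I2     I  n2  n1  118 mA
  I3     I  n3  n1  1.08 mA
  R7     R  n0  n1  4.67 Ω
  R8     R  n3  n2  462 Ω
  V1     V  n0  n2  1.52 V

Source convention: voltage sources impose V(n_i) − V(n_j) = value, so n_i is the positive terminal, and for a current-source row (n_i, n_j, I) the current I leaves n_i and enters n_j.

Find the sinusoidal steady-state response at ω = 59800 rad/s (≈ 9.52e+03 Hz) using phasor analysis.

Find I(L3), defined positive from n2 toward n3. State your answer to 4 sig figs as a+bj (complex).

9.377e-05+0.007136j A

Apply KCL at each of the 4 non-ground nodes and solve the resulting linear system.
Node n1: branches {L1, R1, R3, R5, I2, I3, R7} → V_1 = 0.4259-0.002006j
Node n2: branches {L1, R4, L2, L3, I2, R8, V1} → V_2 = -1.520+0.000j
Node n3: branches {R1, I1, R3, R5, C1, L3, R6, I3, R8} → V_3 = 0.007723-0.02007j
Node n4: branches {R2, L2} → V_4 = -1.730e-06+0.001621j
Source currents: i(V1)=-0.05373+0.008212j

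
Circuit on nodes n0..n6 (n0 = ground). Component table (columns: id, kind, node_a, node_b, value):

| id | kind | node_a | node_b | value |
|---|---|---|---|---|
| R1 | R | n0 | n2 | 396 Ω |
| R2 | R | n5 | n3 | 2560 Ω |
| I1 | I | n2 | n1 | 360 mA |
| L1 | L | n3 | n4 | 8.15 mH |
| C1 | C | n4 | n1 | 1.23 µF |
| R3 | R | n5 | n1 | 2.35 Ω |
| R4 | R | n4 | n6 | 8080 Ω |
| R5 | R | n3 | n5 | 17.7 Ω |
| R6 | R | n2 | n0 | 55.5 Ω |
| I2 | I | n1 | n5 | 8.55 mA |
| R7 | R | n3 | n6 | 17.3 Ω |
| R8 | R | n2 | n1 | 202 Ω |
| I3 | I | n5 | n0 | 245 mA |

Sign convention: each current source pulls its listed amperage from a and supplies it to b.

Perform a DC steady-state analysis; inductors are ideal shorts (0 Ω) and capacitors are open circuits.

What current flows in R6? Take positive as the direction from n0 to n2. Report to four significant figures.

0.2149 A

Apply KCL at each of the 6 non-ground nodes and solve the resulting linear system.
Node n1: branches {I1, C1, R3, I2, R8} → V_1 = 11.30
Node n2: branches {R1, I1, R6, R8} → V_2 = -11.93
Node n3: branches {R2, L1, R5, R7} → V_3 = 10.75
Node n4: branches {L1, C1, R4} → V_4 = 10.75
Node n5: branches {R2, R3, R5, I2, I3} → V_5 = 10.75
Node n6: branches {R4, R7} → V_6 = 10.75
Source currents: i(L1)=0.000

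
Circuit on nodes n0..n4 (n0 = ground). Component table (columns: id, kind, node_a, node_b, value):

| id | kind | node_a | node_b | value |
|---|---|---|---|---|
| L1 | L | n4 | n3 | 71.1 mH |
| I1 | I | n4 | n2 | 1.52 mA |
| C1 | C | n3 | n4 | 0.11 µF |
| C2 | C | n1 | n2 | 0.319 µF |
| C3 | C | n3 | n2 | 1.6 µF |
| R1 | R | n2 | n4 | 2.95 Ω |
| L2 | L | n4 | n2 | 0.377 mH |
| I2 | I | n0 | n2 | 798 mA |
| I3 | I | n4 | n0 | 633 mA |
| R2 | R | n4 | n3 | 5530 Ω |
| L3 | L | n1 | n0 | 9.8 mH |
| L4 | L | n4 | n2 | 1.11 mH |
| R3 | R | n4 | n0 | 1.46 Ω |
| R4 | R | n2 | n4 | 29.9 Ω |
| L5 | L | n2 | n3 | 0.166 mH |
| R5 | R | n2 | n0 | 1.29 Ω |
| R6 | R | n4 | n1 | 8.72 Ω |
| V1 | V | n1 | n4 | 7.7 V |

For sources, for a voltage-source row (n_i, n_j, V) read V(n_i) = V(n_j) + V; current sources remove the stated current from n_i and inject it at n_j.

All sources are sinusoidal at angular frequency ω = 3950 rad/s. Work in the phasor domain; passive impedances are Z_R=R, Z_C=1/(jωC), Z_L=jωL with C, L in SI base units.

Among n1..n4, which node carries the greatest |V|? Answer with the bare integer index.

1

MNA unknowns: 4 node voltages V₁..V_4 plus 1 source current (V1)
L1: Y=0.000-0.003561j on G[4,3]
I1: z[4]−=0.00152, z[2]+=0.00152
C1: Y=0.000+0.0004345j on G[3,4]
C2: Y=0.000+0.001260j on G[1,2]
C3: Y=0.000+0.006320j on G[3,2]
R1: Y=0.3390+0.000j on G[2,4]
L2: Y=0.000-0.6715j on G[4,2]
I2: z[0]−=0.798, z[2]+=0.798
I3: z[4]−=0.633, z[0]+=0.633
R2: Y=0.0001808+0.000j on G[4,3]
L3: Y=0.000-0.02583j on G[1,0]
L4: Y=0.000-0.2281j on G[4,2]
R3: Y=0.6849+0.000j on G[4,0]
R4: Y=0.03344+0.000j on G[2,4]
L5: Y=0.000-1.525j on G[2,3]
R5: Y=0.7752+0.000j on G[2,0]
R6: Y=0.1147+0.000j on G[4,1]
V1: row V1−V4=7.7, i_V1 at 1,4
solve → V1=7.576-0.08985j, V2=0.3252+0.3319j, V3=0.3243+0.3309j, V4=-0.1237-0.08985j
aux → i_V1=-0.8812+0.1866j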